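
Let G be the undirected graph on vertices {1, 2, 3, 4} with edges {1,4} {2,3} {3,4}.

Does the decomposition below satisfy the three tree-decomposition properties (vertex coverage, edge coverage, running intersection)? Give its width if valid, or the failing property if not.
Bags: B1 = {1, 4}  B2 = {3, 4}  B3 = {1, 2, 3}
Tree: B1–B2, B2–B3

No — bags containing vertex 1 are not connected in the tree.

A tree decomposition must satisfy three properties: every vertex lies in some bag; for every edge, both endpoints lie together in some bag; and for every vertex, the bags containing it form a connected subtree. Here bags containing vertex 1 are not connected in the tree, so the decomposition is invalid.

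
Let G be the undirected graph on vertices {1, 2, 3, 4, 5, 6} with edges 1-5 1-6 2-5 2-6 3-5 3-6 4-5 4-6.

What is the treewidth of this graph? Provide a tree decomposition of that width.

Treewidth 2.
One such decomposition:
Bags: B1 = {4, 5, 6}  B2 = {3, 5, 6}  B3 = {2, 5, 6}  B4 = {1, 5, 6}
Tree: B1–B2, B2–B3, B3–B4

Every bag has size at most 3, so the width is 3 − 1 = 2 and tw(G) ≤ 2. Since 4–5–3–6–4 is a cycle in G, G is not acyclic. Forests are exactly the graphs of treewidth ≤ 1, so tw(G) ≥ 2. Hence tw(G) = 2 exactly.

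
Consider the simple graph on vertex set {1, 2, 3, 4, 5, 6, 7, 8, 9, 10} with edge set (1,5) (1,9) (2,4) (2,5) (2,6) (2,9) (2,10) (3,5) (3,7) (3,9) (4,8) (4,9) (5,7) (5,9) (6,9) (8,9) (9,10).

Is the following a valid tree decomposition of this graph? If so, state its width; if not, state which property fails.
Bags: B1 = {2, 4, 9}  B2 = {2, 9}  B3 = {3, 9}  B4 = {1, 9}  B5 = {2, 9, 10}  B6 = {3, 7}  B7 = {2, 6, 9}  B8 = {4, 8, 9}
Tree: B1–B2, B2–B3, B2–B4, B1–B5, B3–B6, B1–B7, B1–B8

A tree decomposition must satisfy three properties: every vertex lies in some bag; for every edge, both endpoints lie together in some bag; and for every vertex, the bags containing it form a connected subtree. Here vertex 5 appears in no bag, so the decomposition is invalid.

No — vertex 5 appears in no bag.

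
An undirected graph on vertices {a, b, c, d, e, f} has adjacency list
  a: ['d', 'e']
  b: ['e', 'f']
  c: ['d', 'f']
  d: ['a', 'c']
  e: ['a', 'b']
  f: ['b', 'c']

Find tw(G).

2

A width-2 tree decomposition is:
Bags: B1 = {a, c, d}  B2 = {a, c, f}  B3 = {a, b, f}  B4 = {a, b, e}
Tree: B1–B2, B2–B3, B3–B4
Each bag holds 3 vertices, so the decomposition has width 2, which upper-bounds the treewidth. Since a–d–c–f–b–e–a is a cycle in G, G is not acyclic. Forests are exactly the graphs of treewidth ≤ 1, so tw(G) ≥ 2. The upper and lower bounds meet at 2, so that is the treewidth.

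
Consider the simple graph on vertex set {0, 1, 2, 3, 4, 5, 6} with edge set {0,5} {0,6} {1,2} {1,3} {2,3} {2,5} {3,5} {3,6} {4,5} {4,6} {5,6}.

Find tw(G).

2

A width-2 tree decomposition is:
Bags: B1 = {2, 3, 5}  B2 = {3, 5, 6}  B3 = {1, 2, 3}  B4 = {4, 5, 6}  B5 = {0, 5, 6}
Tree: B1–B2, B1–B3, B2–B4, B2–B5
Every bag has size at most 3, so the width is 3 − 1 = 2 and tw(G) ≤ 2. Conversely, {1, 2, 3} is a clique of size 3, and the vertices of any clique must share a bag in every tree decomposition; so some bag has ≥ 3 vertices and tw(G) ≥ 2. The upper and lower bounds meet at 2, so that is the treewidth.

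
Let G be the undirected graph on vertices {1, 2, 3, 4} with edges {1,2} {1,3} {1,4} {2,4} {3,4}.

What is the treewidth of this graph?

A width-2 tree decomposition is:
Bags: B1 = {1, 3, 4}  B2 = {1, 2, 4}
Tree: B1–B2
Every bag has size at most 3, so the width is 3 − 1 = 2 and tw(G) ≤ 2. For the lower bound, the 3 vertices {1, 2, 4} are pairwise adjacent, and any tree decomposition puts a clique entirely inside one bag — forcing width ≥ 2. Therefore the treewidth is 2.

2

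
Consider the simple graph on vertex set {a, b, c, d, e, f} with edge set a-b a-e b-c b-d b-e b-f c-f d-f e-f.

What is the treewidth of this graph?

2

A width-2 tree decomposition is:
Bags: B1 = {b, d, f}  B2 = {b, e, f}  B3 = {a, b, e}  B4 = {b, c, f}
Tree: B1–B2, B2–B3, B2–B4
Every bag has size at most 3, so the width is 3 − 1 = 2 and tw(G) ≤ 2. For the lower bound, the 3 vertices {a, b, e} are pairwise adjacent, and any tree decomposition puts a clique entirely inside one bag — forcing width ≥ 2. Therefore the treewidth is 2.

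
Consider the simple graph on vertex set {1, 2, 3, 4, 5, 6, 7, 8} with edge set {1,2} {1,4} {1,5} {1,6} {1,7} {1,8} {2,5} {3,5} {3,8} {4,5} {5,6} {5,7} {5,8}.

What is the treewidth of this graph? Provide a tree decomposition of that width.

Treewidth 2.
One optimal decomposition is:
Bags: B1 = {1, 5, 8}  B2 = {1, 4, 5}  B3 = {1, 5, 7}  B4 = {1, 5, 6}  B5 = {3, 5, 8}  B6 = {1, 2, 5}
Tree: B1–B2, B1–B3, B2–B4, B1–B5, B1–B6

Every bag has size at most 3, so the width is 3 − 1 = 2 and tw(G) ≤ 2. Conversely, {1, 2, 5} is a clique of size 3, and the vertices of any clique must share a bag in every tree decomposition; so some bag has ≥ 3 vertices and tw(G) ≥ 2. Combining the bounds, tw(G) = 2.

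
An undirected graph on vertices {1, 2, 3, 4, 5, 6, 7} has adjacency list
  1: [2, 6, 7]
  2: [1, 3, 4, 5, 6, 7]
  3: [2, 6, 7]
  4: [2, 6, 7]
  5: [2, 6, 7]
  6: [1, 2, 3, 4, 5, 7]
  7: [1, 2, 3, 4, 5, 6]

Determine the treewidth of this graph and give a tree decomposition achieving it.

The largest bag has 4 vertices, giving width 3; this decomposition certifies tw(G) ≤ 3. Conversely, {1, 2, 6, 7} is a clique of size 4, and the vertices of any clique must share a bag in every tree decomposition; so some bag has ≥ 4 vertices and tw(G) ≥ 3. Combining the bounds, tw(G) = 3.

Treewidth 3.
Bags: B1 = {2, 3, 6, 7}  B2 = {2, 4, 6, 7}  B3 = {1, 2, 6, 7}  B4 = {2, 5, 6, 7}
Tree: B1–B2, B1–B3, B3–B4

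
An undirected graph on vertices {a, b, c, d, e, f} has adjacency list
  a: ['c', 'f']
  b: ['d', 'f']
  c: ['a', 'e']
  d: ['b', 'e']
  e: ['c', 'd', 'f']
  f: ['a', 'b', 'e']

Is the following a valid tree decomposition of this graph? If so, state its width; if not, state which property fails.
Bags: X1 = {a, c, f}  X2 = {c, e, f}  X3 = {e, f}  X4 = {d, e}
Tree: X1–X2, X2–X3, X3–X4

No — vertex b appears in no bag.

A tree decomposition must satisfy three properties: every vertex lies in some bag; for every edge, both endpoints lie together in some bag; and for every vertex, the bags containing it form a connected subtree. Here vertex b appears in no bag, so the decomposition is invalid.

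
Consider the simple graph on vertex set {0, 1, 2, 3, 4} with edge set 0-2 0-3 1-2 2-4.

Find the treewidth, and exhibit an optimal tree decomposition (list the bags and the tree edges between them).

Treewidth 1.
One optimal decomposition is:
Bags: B1 = {0, 2}  B2 = {1, 2}  B3 = {0, 3}  B4 = {2, 4}
Tree: B1–B2, B1–B3, B2–B4

The largest bag has 2 vertices, giving width 1; this decomposition certifies tw(G) ≤ 1. Since G has at least one edge (e.g. 0–2), it is not an edgeless graph, so tw(G) ≥ 1. Combining the bounds, tw(G) = 1.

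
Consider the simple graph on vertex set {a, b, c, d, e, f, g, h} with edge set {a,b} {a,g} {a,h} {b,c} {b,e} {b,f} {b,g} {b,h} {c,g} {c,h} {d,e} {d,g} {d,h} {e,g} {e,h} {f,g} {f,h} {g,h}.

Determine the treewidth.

3

A width-3 tree decomposition is:
Bags: B1 = {b, e, g, h}  B2 = {b, c, g, h}  B3 = {d, e, g, h}  B4 = {a, b, g, h}  B5 = {b, f, g, h}
Tree: B1–B2, B1–B3, B2–B4, B4–B5
Every bag has size at most 4, so the width is 4 − 1 = 3 and tw(G) ≤ 3. Conversely, {d, e, g, h} is a clique of size 4, and the vertices of any clique must share a bag in every tree decomposition; so some bag has ≥ 4 vertices and tw(G) ≥ 3. Hence tw(G) = 3 exactly.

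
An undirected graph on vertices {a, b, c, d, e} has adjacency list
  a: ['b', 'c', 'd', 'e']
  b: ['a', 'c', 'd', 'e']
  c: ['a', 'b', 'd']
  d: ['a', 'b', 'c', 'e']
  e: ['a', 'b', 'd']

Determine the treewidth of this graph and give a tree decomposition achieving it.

Treewidth 3.
One such decomposition:
Bags: B1 = {a, b, d, e}  B2 = {a, b, c, d}
Tree: B1–B2

The largest bag has 4 vertices, giving width 3; this decomposition certifies tw(G) ≤ 3. Conversely, {a, b, d, e} is a clique of size 4, and the vertices of any clique must share a bag in every tree decomposition; so some bag has ≥ 4 vertices and tw(G) ≥ 3. Therefore the treewidth is 3.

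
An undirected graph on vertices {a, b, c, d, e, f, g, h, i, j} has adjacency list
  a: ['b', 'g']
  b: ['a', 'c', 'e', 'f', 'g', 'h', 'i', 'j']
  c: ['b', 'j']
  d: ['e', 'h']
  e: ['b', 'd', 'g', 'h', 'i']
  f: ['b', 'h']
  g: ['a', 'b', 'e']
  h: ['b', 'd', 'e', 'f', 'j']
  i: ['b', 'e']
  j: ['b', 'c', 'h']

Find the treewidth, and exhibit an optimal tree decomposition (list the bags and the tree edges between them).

Treewidth 2.
One optimal decomposition is:
Bags: B1 = {a, b, g}  B2 = {b, e, g}  B3 = {b, e, h}  B4 = {d, e, h}  B5 = {b, f, h}  B6 = {b, e, i}  B7 = {b, h, j}  B8 = {b, c, j}
Tree: B1–B2, B2–B3, B3–B4, B3–B5, B3–B6, B3–B7, B7–B8

The largest bag has 3 vertices, giving width 2; this decomposition certifies tw(G) ≤ 2. For the lower bound, the 3 vertices {d, e, h} are pairwise adjacent, and any tree decomposition puts a clique entirely inside one bag — forcing width ≥ 2. Hence tw(G) = 2 exactly.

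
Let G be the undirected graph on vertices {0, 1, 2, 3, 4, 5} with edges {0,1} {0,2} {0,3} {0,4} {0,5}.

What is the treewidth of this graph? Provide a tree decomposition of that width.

Every bag has size at most 2, so the width is 2 − 1 = 1 and tw(G) ≤ 1. Any graph with an edge has treewidth ≥ 1, and G has the edge 3–0. Therefore the treewidth is 1.

Treewidth 1.
Bags: B1 = {0, 3}  B2 = {0, 2}  B3 = {0, 1}  B4 = {0, 5}  B5 = {0, 4}
Tree: B1–B2, B1–B3, B3–B4, B2–B5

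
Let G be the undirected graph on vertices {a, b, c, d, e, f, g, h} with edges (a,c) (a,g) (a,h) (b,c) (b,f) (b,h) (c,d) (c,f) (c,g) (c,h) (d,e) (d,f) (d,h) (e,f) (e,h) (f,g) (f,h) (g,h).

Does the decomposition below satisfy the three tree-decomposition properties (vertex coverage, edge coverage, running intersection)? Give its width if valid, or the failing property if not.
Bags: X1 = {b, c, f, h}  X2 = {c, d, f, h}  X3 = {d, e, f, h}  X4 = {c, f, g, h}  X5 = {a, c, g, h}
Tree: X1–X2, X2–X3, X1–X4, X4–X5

Yes; width 3.

Vertex coverage: the bags together contain {a, b, c, d, e, f, g, h}, the full vertex set. Edge coverage: each edge of G has both endpoints in at least one bag. Running intersection: for every vertex, the bags containing it form a connected subtree. All three properties hold, so this is a valid tree decomposition of width max|bag| − 1 = 3, and hence tw(G) ≤ 3.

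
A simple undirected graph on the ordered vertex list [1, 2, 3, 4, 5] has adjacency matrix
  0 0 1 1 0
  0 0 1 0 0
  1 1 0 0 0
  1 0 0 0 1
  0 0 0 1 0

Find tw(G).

1

A width-1 tree decomposition is:
Bags: B1 = {4, 5}  B2 = {1, 4}  B3 = {1, 3}  B4 = {2, 3}
Tree: B1–B2, B2–B3, B3–B4
Every bag has size at most 2, so the width is 2 − 1 = 1 and tw(G) ≤ 1. G has an edge, so its treewidth is at least 1. The upper and lower bounds meet at 1, so that is the treewidth.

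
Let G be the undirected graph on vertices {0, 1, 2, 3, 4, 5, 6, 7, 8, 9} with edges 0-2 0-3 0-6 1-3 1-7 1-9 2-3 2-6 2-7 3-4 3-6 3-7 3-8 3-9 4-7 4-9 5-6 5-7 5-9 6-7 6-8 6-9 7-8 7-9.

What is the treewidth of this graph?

A width-3 tree decomposition is:
Bags: B1 = {1, 3, 7, 9}  B2 = {3, 6, 7, 9}  B3 = {3, 4, 7, 9}  B4 = {2, 3, 6, 7}  B5 = {5, 6, 7, 9}  B6 = {0, 2, 3, 6}  B7 = {3, 6, 7, 8}
Tree: B1–B2, B1–B3, B2–B4, B2–B5, B4–B6, B4–B7
Every bag has size at most 4, so the width is 4 − 1 = 3 and tw(G) ≤ 3. Conversely, {0, 2, 3, 6} is a clique of size 4, and the vertices of any clique must share a bag in every tree decomposition; so some bag has ≥ 4 vertices and tw(G) ≥ 3. The upper and lower bounds meet at 3, so that is the treewidth.

3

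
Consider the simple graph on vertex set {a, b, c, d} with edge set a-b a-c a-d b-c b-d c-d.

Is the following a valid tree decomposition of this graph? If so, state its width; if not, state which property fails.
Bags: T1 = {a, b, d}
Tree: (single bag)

A tree decomposition must satisfy three properties: every vertex lies in some bag; for every edge, both endpoints lie together in some bag; and for every vertex, the bags containing it form a connected subtree. Here vertex c appears in no bag, so the decomposition is invalid.

No — vertex c appears in no bag.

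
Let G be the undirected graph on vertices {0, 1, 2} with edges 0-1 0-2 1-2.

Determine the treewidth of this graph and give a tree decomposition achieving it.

A single bag containing all 3 vertices is trivially a valid decomposition of width 2. Conversely, {0, 1, 2} is a clique of size 3, and the vertices of any clique must share a bag in every tree decomposition; so some bag has ≥ 3 vertices and tw(G) ≥ 2. Therefore the treewidth is 2.

Treewidth 2.
One such decomposition:
Bags: B1 = {0, 1, 2}
Tree: (single bag)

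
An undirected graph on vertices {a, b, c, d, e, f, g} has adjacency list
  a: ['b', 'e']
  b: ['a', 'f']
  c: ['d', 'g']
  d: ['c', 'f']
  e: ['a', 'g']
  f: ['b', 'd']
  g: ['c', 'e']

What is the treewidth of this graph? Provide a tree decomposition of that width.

Each bag holds 3 vertices, so the decomposition has width 2, which upper-bounds the treewidth. The edges d–f–b–a–e–g–c–d form a cycle, so G is not a tree and its treewidth is at least 2. Hence tw(G) = 2 exactly.

Treewidth 2.
One such decomposition:
Bags: B1 = {b, d, f}  B2 = {a, b, d}  B3 = {a, d, e}  B4 = {d, e, g}  B5 = {c, d, g}
Tree: B1–B2, B2–B3, B3–B4, B4–B5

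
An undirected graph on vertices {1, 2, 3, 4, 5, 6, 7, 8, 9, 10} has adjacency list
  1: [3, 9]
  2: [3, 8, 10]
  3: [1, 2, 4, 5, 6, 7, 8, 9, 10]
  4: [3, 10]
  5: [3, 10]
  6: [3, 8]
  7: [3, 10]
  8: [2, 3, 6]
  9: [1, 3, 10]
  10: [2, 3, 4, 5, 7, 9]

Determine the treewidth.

A width-2 tree decomposition is:
Bags: B1 = {3, 9, 10}  B2 = {3, 5, 10}  B3 = {3, 4, 10}  B4 = {1, 3, 9}  B5 = {2, 3, 10}  B6 = {2, 3, 8}  B7 = {3, 6, 8}  B8 = {3, 7, 10}
Tree: B1–B2, B2–B3, B1–B4, B2–B5, B5–B6, B6–B7, B5–B8
The largest bag has 3 vertices, giving width 2; this decomposition certifies tw(G) ≤ 2. Conversely, {2, 3, 8} is a clique of size 3, and the vertices of any clique must share a bag in every tree decomposition; so some bag has ≥ 3 vertices and tw(G) ≥ 2. The upper and lower bounds meet at 2, so that is the treewidth.

2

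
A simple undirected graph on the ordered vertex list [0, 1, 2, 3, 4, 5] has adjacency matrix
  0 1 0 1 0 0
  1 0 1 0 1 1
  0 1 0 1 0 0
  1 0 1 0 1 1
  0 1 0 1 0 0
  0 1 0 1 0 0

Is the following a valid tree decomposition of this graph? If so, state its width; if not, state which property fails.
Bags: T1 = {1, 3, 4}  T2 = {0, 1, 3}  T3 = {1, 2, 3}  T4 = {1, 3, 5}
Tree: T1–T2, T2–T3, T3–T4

Checking the three conditions: (i) the bags cover all of {0, 1, 2, 3, 4, 5}; (ii) for each edge, some bag contains both endpoints; (iii) the bags containing any fixed vertex form a subtree. All hold, so the decomposition is valid with width 3 − 1 = 2.

Yes; width 2.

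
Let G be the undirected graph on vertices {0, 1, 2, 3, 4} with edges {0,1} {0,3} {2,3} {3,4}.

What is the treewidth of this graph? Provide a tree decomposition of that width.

Each bag holds 2 vertices, so the decomposition has width 1, which upper-bounds the treewidth. Since G has at least one edge (e.g. 0–1), it is not an edgeless graph, so tw(G) ≥ 1. Combining the bounds, tw(G) = 1.

Treewidth 1.
One such decomposition:
Bags: B1 = {0, 1}  B2 = {0, 3}  B3 = {2, 3}  B4 = {3, 4}
Tree: B1–B2, B2–B3, B3–B4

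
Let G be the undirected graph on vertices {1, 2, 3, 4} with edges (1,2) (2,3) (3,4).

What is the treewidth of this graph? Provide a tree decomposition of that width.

Treewidth 1.
One optimal decomposition is:
Bags: B1 = {2, 3}  B2 = {3, 4}  B3 = {1, 2}
Tree: B1–B2, B1–B3

Each bag holds 2 vertices, so the decomposition has width 1, which upper-bounds the treewidth. G has an edge, so its treewidth is at least 1. Hence tw(G) = 1 exactly.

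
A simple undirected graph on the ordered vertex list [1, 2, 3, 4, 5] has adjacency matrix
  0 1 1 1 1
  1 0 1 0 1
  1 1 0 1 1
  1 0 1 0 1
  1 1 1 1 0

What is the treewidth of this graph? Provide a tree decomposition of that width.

The largest bag has 4 vertices, giving width 3; this decomposition certifies tw(G) ≤ 3. On the other hand G contains the 4-clique {1, 2, 3, 5}. A clique must lie in a single bag of any decomposition, so no decomposition can have width below 3. The upper and lower bounds meet at 3, so that is the treewidth.

Treewidth 3.
One optimal decomposition is:
Bags: B1 = {1, 2, 3, 5}  B2 = {1, 3, 4, 5}
Tree: B1–B2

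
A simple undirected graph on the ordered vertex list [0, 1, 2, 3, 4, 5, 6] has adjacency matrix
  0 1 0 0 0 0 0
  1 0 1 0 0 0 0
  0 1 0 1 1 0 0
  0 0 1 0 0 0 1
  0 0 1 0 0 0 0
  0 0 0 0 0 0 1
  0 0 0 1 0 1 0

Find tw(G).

1

A width-1 tree decomposition is:
Bags: B1 = {5, 6}  B2 = {3, 6}  B3 = {2, 3}  B4 = {1, 2}  B5 = {0, 1}  B6 = {2, 4}
Tree: B1–B2, B2–B3, B3–B4, B4–B5, B3–B6
The largest bag has 2 vertices, giving width 1; this decomposition certifies tw(G) ≤ 1. Any graph with an edge has treewidth ≥ 1, and G has the edge 6–5. The upper and lower bounds meet at 1, so that is the treewidth.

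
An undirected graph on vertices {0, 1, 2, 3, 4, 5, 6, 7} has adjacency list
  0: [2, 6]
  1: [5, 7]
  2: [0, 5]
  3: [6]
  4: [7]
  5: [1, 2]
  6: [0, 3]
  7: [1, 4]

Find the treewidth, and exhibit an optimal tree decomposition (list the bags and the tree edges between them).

The largest bag has 2 vertices, giving width 1; this decomposition certifies tw(G) ≤ 1. Since G has at least one edge (e.g. 3–6), it is not an edgeless graph, so tw(G) ≥ 1. Therefore the treewidth is 1.

Treewidth 1.
One such decomposition:
Bags: B1 = {3, 6}  B2 = {0, 6}  B3 = {0, 2}  B4 = {2, 5}  B5 = {1, 5}  B6 = {1, 7}  B7 = {4, 7}
Tree: B1–B2, B2–B3, B3–B4, B4–B5, B5–B6, B6–B7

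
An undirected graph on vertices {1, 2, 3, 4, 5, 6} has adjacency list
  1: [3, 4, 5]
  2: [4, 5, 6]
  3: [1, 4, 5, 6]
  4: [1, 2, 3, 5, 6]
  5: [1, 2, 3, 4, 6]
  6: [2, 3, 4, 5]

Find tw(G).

A width-3 tree decomposition is:
Bags: B1 = {3, 4, 5, 6}  B2 = {2, 4, 5, 6}  B3 = {1, 3, 4, 5}
Tree: B1–B2, B1–B3
Each bag holds 4 vertices, so the decomposition has width 3, which upper-bounds the treewidth. For the lower bound, the 4 vertices {2, 4, 5, 6} are pairwise adjacent, and any tree decomposition puts a clique entirely inside one bag — forcing width ≥ 3. Therefore the treewidth is 3.

3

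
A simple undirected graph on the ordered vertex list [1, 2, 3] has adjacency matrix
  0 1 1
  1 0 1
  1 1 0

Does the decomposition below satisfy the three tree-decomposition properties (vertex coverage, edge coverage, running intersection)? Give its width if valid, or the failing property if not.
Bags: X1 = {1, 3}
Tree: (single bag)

No — vertex 2 appears in no bag.

A tree decomposition must satisfy three properties: every vertex lies in some bag; for every edge, both endpoints lie together in some bag; and for every vertex, the bags containing it form a connected subtree. Here vertex 2 appears in no bag, so the decomposition is invalid.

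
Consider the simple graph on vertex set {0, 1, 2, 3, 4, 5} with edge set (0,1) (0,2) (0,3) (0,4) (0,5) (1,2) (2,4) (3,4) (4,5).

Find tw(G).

2

A width-2 tree decomposition is:
Bags: B1 = {0, 1, 2}  B2 = {0, 2, 4}  B3 = {0, 3, 4}  B4 = {0, 4, 5}
Tree: B1–B2, B2–B3, B3–B4
Every bag has size at most 3, so the width is 3 − 1 = 2 and tw(G) ≤ 2. On the other hand G contains the 3-clique {0, 1, 2}. A clique must lie in a single bag of any decomposition, so no decomposition can have width below 2. Hence tw(G) = 2 exactly.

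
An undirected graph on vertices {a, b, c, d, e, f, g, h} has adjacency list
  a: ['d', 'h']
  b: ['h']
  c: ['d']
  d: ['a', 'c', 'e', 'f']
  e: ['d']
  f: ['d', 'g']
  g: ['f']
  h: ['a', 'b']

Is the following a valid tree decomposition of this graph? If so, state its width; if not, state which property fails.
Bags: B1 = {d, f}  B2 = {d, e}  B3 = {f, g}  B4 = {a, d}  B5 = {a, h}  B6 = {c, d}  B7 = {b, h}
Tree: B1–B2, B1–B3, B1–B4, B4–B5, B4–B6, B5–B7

Checking the three conditions: (i) the bags cover all of {a, b, c, d, e, f, g, h}; (ii) for each edge, some bag contains both endpoints; (iii) the bags containing any fixed vertex form a subtree. All hold, so the decomposition is valid with width 2 − 1 = 1.

Yes; width 1.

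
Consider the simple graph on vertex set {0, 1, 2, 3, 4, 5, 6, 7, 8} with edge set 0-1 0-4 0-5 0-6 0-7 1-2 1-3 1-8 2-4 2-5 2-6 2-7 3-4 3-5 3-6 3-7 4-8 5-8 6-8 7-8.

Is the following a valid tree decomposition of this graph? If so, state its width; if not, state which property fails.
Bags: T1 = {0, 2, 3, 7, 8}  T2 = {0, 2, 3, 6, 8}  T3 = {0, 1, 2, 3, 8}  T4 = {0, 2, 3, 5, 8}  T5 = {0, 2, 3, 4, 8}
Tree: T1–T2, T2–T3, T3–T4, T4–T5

Checking the three conditions: (i) the bags cover all of {0, 1, 2, 3, 4, 5, 6, 7, 8}; (ii) for each edge, some bag contains both endpoints; (iii) the bags containing any fixed vertex form a subtree. All hold, so the decomposition is valid with width 5 − 1 = 4.

Yes; width 4.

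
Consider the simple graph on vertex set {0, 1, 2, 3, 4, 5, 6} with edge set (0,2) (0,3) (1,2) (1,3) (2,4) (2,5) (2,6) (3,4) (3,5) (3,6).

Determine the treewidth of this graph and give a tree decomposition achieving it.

Each bag holds 3 vertices, so the decomposition has width 2, which upper-bounds the treewidth. For the lower bound, G contains the cycle 2–5–3–6–2, so G is not a forest; only forests have treewidth ≤ 1, hence tw(G) ≥ 2. Therefore the treewidth is 2.

Treewidth 2.
One optimal decomposition is:
Bags: B1 = {2, 3, 5}  B2 = {2, 3, 6}  B3 = {1, 2, 3}  B4 = {2, 3, 4}  B5 = {0, 2, 3}
Tree: B1–B2, B2–B3, B3–B4, B4–B5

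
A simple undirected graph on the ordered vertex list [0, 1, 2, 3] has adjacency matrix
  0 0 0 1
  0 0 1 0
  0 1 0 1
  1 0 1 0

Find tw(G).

1

A width-1 tree decomposition is:
Bags: B1 = {1, 2}  B2 = {2, 3}  B3 = {0, 3}
Tree: B1–B2, B2–B3
Every bag has size at most 2, so the width is 2 − 1 = 1 and tw(G) ≤ 1. G has an edge, so its treewidth is at least 1. Hence tw(G) = 1 exactly.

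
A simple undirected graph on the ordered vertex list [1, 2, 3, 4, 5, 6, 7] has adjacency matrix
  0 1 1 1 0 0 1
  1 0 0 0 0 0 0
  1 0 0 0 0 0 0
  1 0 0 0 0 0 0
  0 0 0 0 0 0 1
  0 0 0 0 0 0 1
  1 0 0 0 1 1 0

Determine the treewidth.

1

A width-1 tree decomposition is:
Bags: B1 = {1, 3}  B2 = {1, 7}  B3 = {5, 7}  B4 = {1, 4}  B5 = {6, 7}  B6 = {1, 2}
Tree: B1–B2, B2–B3, B2–B4, B3–B5, B2–B6
Every bag has size at most 2, so the width is 2 − 1 = 1 and tw(G) ≤ 1. Since G has at least one edge (e.g. 1–3), it is not an edgeless graph, so tw(G) ≥ 1. Hence tw(G) = 1 exactly.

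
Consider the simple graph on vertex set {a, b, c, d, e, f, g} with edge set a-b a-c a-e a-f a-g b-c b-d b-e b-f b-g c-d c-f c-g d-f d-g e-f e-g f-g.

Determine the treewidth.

A width-4 tree decomposition is:
Bags: B1 = {a, b, e, f, g}  B2 = {a, b, c, f, g}  B3 = {b, c, d, f, g}
Tree: B1–B2, B2–B3
Each bag holds 5 vertices, so the decomposition has width 4, which upper-bounds the treewidth. On the other hand G contains the 5-clique {a, b, e, f, g}. A clique must lie in a single bag of any decomposition, so no decomposition can have width below 4. Therefore the treewidth is 4.

4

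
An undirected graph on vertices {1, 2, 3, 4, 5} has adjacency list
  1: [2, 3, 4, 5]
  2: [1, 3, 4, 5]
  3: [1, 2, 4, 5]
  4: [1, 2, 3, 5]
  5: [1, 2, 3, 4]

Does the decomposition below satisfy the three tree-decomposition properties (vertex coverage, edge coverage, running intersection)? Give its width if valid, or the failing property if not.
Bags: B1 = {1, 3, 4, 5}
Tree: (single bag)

No — vertex 2 appears in no bag.

A tree decomposition must satisfy three properties: every vertex lies in some bag; for every edge, both endpoints lie together in some bag; and for every vertex, the bags containing it form a connected subtree. Here vertex 2 appears in no bag, so the decomposition is invalid.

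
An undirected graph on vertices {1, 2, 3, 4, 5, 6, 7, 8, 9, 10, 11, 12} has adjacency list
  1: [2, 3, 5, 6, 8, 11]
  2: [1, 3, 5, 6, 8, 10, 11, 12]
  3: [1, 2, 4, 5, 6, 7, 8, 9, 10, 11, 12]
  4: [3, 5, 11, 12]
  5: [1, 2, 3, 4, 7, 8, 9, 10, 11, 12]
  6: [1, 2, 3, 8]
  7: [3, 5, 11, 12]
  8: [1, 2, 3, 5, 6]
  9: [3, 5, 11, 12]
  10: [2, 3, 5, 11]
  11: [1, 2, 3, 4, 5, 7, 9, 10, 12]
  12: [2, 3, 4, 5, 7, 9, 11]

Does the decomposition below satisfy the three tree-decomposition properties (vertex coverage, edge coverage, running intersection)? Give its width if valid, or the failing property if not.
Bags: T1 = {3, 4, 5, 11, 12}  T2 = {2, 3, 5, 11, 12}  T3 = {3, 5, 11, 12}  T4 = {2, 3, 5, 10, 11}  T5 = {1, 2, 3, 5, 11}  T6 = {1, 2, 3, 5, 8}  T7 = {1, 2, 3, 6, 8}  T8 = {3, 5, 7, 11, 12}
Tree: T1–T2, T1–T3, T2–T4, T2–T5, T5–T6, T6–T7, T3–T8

No — vertex 9 appears in no bag.

A tree decomposition must satisfy three properties: every vertex lies in some bag; for every edge, both endpoints lie together in some bag; and for every vertex, the bags containing it form a connected subtree. Here vertex 9 appears in no bag, so the decomposition is invalid.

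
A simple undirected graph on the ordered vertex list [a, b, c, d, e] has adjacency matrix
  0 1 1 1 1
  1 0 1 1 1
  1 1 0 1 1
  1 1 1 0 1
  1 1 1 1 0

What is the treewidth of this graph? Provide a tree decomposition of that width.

Treewidth 4.
One optimal decomposition is:
Bags: B1 = {a, b, c, d, e}
Tree: (single bag)

A single bag containing all 5 vertices is trivially a valid decomposition of width 4. For the lower bound, the 5 vertices {a, b, c, d, e} are pairwise adjacent, and any tree decomposition puts a clique entirely inside one bag — forcing width ≥ 4. Therefore the treewidth is 4.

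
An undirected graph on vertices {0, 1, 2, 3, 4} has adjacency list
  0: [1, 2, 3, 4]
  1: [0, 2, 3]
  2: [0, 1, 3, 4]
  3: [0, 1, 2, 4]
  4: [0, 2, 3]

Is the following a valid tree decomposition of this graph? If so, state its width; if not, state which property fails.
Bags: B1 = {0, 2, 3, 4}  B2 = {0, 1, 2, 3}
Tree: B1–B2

Every vertex of G appears in some bag (union = {0, 1, 2, 3, 4}); every edge is covered by a bag; and for each vertex v the set of bags containing v is connected in the bag tree. The decomposition is therefore valid. The largest bag has 4 vertices, so the width is 3.

Yes; width 3.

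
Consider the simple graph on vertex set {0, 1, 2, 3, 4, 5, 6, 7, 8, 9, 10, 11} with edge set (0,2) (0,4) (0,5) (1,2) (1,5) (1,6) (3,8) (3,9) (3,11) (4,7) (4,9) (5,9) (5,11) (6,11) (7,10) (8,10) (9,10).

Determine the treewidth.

3

A width-3 tree decomposition is:
Bags: B1 = {1, 2, 6, 11}  B2 = {1, 2, 5, 11}  B3 = {0, 2, 5, 11}  B4 = {0, 3, 5, 11}  B5 = {0, 3, 5, 9}  B6 = {0, 3, 4, 9}  B7 = {3, 4, 8, 9}  B8 = {4, 8, 9, 10}  B9 = {4, 7, 8, 10}
Tree: B1–B2, B2–B3, B3–B4, B4–B5, B5–B6, B6–B7, B7–B8, B8–B9
Every bag has size at most 4, so the width is 4 − 1 = 3 and tw(G) ≤ 3. For the lower bound: the 4 vertex sets {1,2,6}, {11}, {5}, {0,3,4,9} are disjoint, each induces a connected subgraph, and every pair is joined by at least one edge of G. Contracting each set to a single vertex therefore yields K_{4} as a minor, and since treewidth is minor-monotone, tw(G) ≥ tw(K_{4}) = 3. Therefore the treewidth is 3.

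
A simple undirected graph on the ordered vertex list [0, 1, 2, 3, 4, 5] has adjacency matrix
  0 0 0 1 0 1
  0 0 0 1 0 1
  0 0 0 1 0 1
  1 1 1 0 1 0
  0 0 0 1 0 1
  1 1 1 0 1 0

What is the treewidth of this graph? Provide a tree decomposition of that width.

Each bag holds 3 vertices, so the decomposition has width 2, which upper-bounds the treewidth. Since 4–3–1–5–4 is a cycle in G, G is not acyclic. Forests are exactly the graphs of treewidth ≤ 1, so tw(G) ≥ 2. Hence tw(G) = 2 exactly.

Treewidth 2.
One such decomposition:
Bags: B1 = {3, 4, 5}  B2 = {1, 3, 5}  B3 = {2, 3, 5}  B4 = {0, 3, 5}
Tree: B1–B2, B2–B3, B3–B4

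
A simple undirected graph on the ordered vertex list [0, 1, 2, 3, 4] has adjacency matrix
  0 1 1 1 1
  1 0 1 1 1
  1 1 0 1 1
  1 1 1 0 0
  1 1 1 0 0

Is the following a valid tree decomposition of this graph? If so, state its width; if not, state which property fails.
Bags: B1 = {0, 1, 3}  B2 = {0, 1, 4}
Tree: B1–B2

A tree decomposition must satisfy three properties: every vertex lies in some bag; for every edge, both endpoints lie together in some bag; and for every vertex, the bags containing it form a connected subtree. Here vertex 2 appears in no bag, so the decomposition is invalid.

No — vertex 2 appears in no bag.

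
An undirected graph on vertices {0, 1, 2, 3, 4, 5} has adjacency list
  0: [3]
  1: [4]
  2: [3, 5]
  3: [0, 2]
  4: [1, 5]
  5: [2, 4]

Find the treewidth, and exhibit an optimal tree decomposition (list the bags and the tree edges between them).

Treewidth 1.
One optimal decomposition is:
Bags: B1 = {1, 4}  B2 = {4, 5}  B3 = {2, 5}  B4 = {2, 3}  B5 = {0, 3}
Tree: B1–B2, B2–B3, B3–B4, B4–B5

Every bag has size at most 2, so the width is 2 − 1 = 1 and tw(G) ≤ 1. G has an edge, so its treewidth is at least 1. Therefore the treewidth is 1.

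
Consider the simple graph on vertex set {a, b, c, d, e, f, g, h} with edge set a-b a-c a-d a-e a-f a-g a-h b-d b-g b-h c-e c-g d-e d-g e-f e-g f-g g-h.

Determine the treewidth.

3

A width-3 tree decomposition is:
Bags: B1 = {a, d, e, g}  B2 = {a, e, f, g}  B3 = {a, b, d, g}  B4 = {a, b, g, h}  B5 = {a, c, e, g}
Tree: B1–B2, B1–B3, B3–B4, B2–B5
The largest bag has 4 vertices, giving width 3; this decomposition certifies tw(G) ≤ 3. Conversely, {a, d, e, g} is a clique of size 4, and the vertices of any clique must share a bag in every tree decomposition; so some bag has ≥ 4 vertices and tw(G) ≥ 3. Combining the bounds, tw(G) = 3.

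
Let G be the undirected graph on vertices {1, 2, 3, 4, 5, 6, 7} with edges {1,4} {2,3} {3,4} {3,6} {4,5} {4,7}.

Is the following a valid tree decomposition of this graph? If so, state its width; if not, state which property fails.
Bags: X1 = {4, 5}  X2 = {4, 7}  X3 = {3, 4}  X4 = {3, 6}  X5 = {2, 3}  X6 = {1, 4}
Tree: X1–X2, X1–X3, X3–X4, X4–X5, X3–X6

Yes; width 1.

Vertex coverage: the bags together contain {1, 2, 3, 4, 5, 6, 7}, the full vertex set. Edge coverage: each edge of G has both endpoints in at least one bag. Running intersection: for every vertex, the bags containing it form a connected subtree. All three properties hold, so this is a valid tree decomposition of width max|bag| − 1 = 1, and hence tw(G) ≤ 1.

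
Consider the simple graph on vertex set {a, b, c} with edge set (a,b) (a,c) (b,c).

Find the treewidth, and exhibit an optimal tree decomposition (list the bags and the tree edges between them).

Treewidth 2.
One such decomposition:
Bags: B1 = {a, b, c}
Tree: (single bag)

With just one bag of size 3, the width is 3 − 1 = 2, so tw(G) ≤ 2. For the lower bound, the 3 vertices {a, b, c} are pairwise adjacent, and any tree decomposition puts a clique entirely inside one bag — forcing width ≥ 2. The upper and lower bounds meet at 2, so that is the treewidth.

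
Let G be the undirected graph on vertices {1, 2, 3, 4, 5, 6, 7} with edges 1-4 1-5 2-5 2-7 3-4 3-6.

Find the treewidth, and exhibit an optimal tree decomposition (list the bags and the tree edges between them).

The largest bag has 2 vertices, giving width 1; this decomposition certifies tw(G) ≤ 1. G has an edge, so its treewidth is at least 1. Hence tw(G) = 1 exactly.

Treewidth 1.
One optimal decomposition is:
Bags: B1 = {2, 7}  B2 = {2, 5}  B3 = {1, 5}  B4 = {1, 4}  B5 = {3, 4}  B6 = {3, 6}
Tree: B1–B2, B2–B3, B3–B4, B4–B5, B5–B6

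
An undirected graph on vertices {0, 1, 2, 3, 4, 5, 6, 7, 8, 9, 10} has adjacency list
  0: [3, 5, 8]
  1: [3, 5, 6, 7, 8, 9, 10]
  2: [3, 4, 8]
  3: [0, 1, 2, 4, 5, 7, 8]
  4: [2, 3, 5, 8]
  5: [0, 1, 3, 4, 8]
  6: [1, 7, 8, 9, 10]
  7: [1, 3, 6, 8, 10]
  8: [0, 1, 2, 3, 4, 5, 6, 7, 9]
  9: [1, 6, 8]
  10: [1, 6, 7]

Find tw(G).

3

A width-3 tree decomposition is:
Bags: B1 = {2, 3, 4, 8}  B2 = {3, 4, 5, 8}  B3 = {1, 3, 5, 8}  B4 = {0, 3, 5, 8}  B5 = {1, 3, 7, 8}  B6 = {1, 6, 7, 8}  B7 = {1, 6, 8, 9}  B8 = {1, 6, 7, 10}
Tree: B1–B2, B2–B3, B3–B4, B3–B5, B5–B6, B6–B7, B6–B8
The largest bag has 4 vertices, giving width 3; this decomposition certifies tw(G) ≤ 3. Conversely, {1, 6, 8, 9} is a clique of size 4, and the vertices of any clique must share a bag in every tree decomposition; so some bag has ≥ 4 vertices and tw(G) ≥ 3. Combining the bounds, tw(G) = 3.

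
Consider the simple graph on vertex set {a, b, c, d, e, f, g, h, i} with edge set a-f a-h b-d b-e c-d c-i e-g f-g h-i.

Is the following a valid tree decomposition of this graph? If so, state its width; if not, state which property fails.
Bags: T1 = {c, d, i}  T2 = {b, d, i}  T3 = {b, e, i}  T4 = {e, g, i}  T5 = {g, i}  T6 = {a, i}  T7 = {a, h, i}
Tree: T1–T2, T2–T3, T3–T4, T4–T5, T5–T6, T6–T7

No — vertex f appears in no bag.

A tree decomposition must satisfy three properties: every vertex lies in some bag; for every edge, both endpoints lie together in some bag; and for every vertex, the bags containing it form a connected subtree. Here vertex f appears in no bag, so the decomposition is invalid.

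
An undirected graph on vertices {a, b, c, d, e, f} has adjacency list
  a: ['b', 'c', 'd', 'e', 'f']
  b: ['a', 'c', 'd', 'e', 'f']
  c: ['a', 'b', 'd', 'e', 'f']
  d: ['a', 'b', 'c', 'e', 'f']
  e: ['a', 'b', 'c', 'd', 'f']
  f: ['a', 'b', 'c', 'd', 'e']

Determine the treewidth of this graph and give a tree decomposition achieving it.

A single bag containing all 6 vertices is trivially a valid decomposition of width 5. On the other hand G contains the 6-clique {a, b, c, d, e, f}. A clique must lie in a single bag of any decomposition, so no decomposition can have width below 5. Combining the bounds, tw(G) = 5.

Treewidth 5.
One such decomposition:
Bags: B1 = {a, b, c, d, e, f}
Tree: (single bag)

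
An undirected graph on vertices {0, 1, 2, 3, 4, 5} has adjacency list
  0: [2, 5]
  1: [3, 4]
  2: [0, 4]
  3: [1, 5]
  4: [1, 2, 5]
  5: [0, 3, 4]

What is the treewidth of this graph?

A width-2 tree decomposition is:
Bags: B1 = {1, 3, 4}  B2 = {3, 4, 5}  B3 = {2, 4, 5}  B4 = {0, 2, 5}
Tree: B1–B2, B2–B3, B3–B4
The largest bag has 3 vertices, giving width 2; this decomposition certifies tw(G) ≤ 2. For the lower bound, G contains the cycle 1–3–5–4–1, so G is not a forest; only forests have treewidth ≤ 1, hence tw(G) ≥ 2. Combining the bounds, tw(G) = 2.

2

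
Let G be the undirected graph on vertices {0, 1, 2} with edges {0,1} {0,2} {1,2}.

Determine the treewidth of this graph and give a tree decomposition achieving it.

Treewidth 2.
Bags: B1 = {0, 1, 2}
Tree: (single bag)

With just one bag of size 3, the width is 3 − 1 = 2, so tw(G) ≤ 2. For the lower bound, the 3 vertices {0, 1, 2} are pairwise adjacent, and any tree decomposition puts a clique entirely inside one bag — forcing width ≥ 2. The upper and lower bounds meet at 2, so that is the treewidth.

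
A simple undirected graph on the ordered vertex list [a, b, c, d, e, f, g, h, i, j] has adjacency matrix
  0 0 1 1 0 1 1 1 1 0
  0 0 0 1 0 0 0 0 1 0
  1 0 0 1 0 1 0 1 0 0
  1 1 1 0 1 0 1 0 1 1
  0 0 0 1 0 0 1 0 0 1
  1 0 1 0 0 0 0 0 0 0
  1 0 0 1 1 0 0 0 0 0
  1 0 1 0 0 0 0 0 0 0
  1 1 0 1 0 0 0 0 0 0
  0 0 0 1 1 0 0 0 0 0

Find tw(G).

2

A width-2 tree decomposition is:
Bags: B1 = {a, d, g}  B2 = {a, c, d}  B3 = {a, d, i}  B4 = {d, e, g}  B5 = {a, c, h}  B6 = {d, e, j}  B7 = {b, d, i}  B8 = {a, c, f}
Tree: B1–B2, B1–B3, B1–B4, B2–B5, B4–B6, B3–B7, B5–B8
The largest bag has 3 vertices, giving width 2; this decomposition certifies tw(G) ≤ 2. On the other hand G contains the 3-clique {d, e, j}. A clique must lie in a single bag of any decomposition, so no decomposition can have width below 2. Therefore the treewidth is 2.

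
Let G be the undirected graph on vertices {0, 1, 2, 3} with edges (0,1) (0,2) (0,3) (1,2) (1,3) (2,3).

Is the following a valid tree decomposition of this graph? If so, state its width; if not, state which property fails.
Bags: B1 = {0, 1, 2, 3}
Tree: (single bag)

Checking the three conditions: (i) the bags cover all of {0, 1, 2, 3}; (ii) for each edge, some bag contains both endpoints; (iii) the bags containing any fixed vertex form a subtree. All hold, so the decomposition is valid with width 4 − 1 = 3.

Yes; width 3.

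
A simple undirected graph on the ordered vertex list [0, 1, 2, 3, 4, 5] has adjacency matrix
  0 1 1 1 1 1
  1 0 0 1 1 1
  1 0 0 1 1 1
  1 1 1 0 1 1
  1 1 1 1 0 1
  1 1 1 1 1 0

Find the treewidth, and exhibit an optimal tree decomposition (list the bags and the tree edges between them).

Treewidth 4.
Bags: B1 = {0, 1, 3, 4, 5}  B2 = {0, 2, 3, 4, 5}
Tree: B1–B2

The largest bag has 5 vertices, giving width 4; this decomposition certifies tw(G) ≤ 4. On the other hand G contains the 5-clique {0, 1, 3, 4, 5}. A clique must lie in a single bag of any decomposition, so no decomposition can have width below 4. Combining the bounds, tw(G) = 4.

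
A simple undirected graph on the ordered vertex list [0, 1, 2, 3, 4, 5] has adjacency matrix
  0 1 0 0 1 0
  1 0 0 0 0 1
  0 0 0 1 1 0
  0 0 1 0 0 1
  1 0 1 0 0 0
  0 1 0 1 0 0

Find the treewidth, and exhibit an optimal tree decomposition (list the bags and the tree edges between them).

Treewidth 2.
One such decomposition:
Bags: B1 = {0, 1, 5}  B2 = {0, 3, 5}  B3 = {0, 2, 3}  B4 = {0, 2, 4}
Tree: B1–B2, B2–B3, B3–B4

Each bag holds 3 vertices, so the decomposition has width 2, which upper-bounds the treewidth. The edges 0–1–5–3–2–4–0 form a cycle, so G is not a tree and its treewidth is at least 2. Combining the bounds, tw(G) = 2.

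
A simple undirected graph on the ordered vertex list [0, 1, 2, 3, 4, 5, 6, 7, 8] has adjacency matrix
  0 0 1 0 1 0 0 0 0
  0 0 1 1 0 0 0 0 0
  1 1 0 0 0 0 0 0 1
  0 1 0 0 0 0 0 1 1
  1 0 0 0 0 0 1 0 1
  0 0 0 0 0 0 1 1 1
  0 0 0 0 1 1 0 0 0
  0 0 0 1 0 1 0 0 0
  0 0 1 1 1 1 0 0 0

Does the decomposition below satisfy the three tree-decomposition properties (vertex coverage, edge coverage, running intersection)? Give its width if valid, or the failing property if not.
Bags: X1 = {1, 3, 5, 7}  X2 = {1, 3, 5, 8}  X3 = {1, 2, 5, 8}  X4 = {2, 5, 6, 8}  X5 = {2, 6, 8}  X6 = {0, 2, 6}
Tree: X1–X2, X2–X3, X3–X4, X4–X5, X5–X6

No — vertex 4 appears in no bag.

A tree decomposition must satisfy three properties: every vertex lies in some bag; for every edge, both endpoints lie together in some bag; and for every vertex, the bags containing it form a connected subtree. Here vertex 4 appears in no bag, so the decomposition is invalid.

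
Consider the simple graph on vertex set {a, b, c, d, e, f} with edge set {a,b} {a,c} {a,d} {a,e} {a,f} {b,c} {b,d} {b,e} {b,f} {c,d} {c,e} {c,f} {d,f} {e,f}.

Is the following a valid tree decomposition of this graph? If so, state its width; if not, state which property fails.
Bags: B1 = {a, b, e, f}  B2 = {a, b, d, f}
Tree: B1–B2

No — vertex c appears in no bag.

A tree decomposition must satisfy three properties: every vertex lies in some bag; for every edge, both endpoints lie together in some bag; and for every vertex, the bags containing it form a connected subtree. Here vertex c appears in no bag, so the decomposition is invalid.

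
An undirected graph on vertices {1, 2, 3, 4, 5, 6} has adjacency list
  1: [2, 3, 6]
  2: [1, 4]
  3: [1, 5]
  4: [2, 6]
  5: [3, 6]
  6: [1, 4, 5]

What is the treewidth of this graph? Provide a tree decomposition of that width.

Treewidth 2.
One optimal decomposition is:
Bags: B1 = {1, 3, 5}  B2 = {1, 5, 6}  B3 = {1, 2, 6}  B4 = {2, 4, 6}
Tree: B1–B2, B2–B3, B3–B4

Every bag has size at most 3, so the width is 3 − 1 = 2 and tw(G) ≤ 2. For the lower bound, G contains the cycle 3–5–6–1–3, so G is not a forest; only forests have treewidth ≤ 1, hence tw(G) ≥ 2. Combining the bounds, tw(G) = 2.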